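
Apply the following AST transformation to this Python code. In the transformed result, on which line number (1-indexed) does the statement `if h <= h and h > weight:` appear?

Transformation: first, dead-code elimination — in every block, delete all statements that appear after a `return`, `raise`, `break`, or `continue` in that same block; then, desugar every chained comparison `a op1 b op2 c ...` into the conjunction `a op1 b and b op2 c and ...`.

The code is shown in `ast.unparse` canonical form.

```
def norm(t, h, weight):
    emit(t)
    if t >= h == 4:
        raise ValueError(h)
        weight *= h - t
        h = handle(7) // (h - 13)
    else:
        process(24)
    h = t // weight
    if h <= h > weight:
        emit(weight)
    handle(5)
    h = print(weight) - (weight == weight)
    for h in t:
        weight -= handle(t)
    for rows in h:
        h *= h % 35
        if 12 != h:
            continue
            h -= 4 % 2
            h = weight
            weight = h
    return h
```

Transformed code:
def norm(t, h, weight):
    emit(t)
    if t >= h and h == 4:
        raise ValueError(h)
    else:
        process(24)
    h = t // weight
    if h <= h and h > weight:
        emit(weight)
    handle(5)
    h = print(weight) - (weight == weight)
    for h in t:
        weight -= handle(t)
    for rows in h:
        h *= h % 35
        if 12 != h:
            continue
    return h

8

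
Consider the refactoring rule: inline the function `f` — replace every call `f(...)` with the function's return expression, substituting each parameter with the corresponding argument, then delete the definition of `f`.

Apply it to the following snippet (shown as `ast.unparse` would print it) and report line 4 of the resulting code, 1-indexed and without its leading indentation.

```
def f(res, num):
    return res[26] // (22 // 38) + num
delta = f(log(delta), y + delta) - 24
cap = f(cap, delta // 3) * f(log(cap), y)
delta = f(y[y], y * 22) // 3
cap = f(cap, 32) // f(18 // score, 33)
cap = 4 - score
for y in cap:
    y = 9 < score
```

Transformed code:
delta = log(delta)[26] // (22 // 38) + (y + delta) - 24
cap = (cap[26] // (22 // 38) + delta // 3) * (log(cap)[26] // (22 // 38) + y)
delta = (y[y][26] // (22 // 38) + y * 22) // 3
cap = (cap[26] // (22 // 38) + 32) // ((18 // score)[26] // (22 // 38) + 33)
cap = 4 - score
for y in cap:
    y = 9 < score

cap = (cap[26] // (22 // 38) + 32) // ((18 // score)[26] // (22 // 38) + 33)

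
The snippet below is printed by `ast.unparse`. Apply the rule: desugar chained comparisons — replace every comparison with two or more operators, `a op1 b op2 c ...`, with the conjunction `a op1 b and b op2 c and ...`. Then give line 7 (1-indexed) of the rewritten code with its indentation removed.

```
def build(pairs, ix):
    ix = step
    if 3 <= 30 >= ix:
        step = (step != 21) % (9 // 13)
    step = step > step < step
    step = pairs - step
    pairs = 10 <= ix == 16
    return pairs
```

pairs = 10 <= ix and ix == 16

Transformed code:
def build(pairs, ix):
    ix = step
    if 3 <= 30 and 30 >= ix:
        step = (step != 21) % (9 // 13)
    step = step > step and step < step
    step = pairs - step
    pairs = 10 <= ix and ix == 16
    return pairs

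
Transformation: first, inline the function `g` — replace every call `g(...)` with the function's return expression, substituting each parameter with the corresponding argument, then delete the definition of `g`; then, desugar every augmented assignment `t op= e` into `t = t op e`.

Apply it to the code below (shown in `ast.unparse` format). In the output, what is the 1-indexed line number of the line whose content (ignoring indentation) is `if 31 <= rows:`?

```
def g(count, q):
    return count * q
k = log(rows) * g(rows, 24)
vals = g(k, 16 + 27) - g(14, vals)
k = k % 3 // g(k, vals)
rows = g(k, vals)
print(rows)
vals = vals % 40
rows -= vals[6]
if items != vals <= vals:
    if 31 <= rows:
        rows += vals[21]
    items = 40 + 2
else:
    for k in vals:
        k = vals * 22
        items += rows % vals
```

9

Transformed code:
k = log(rows) * (rows * 24)
vals = k * (16 + 27) - 14 * vals
k = k % 3 // (k * vals)
rows = k * vals
print(rows)
vals = vals % 40
rows = rows - vals[6]
if items != vals <= vals:
    if 31 <= rows:
        rows = rows + vals[21]
    items = 40 + 2
else:
    for k in vals:
        k = vals * 22
        items = items + rows % vals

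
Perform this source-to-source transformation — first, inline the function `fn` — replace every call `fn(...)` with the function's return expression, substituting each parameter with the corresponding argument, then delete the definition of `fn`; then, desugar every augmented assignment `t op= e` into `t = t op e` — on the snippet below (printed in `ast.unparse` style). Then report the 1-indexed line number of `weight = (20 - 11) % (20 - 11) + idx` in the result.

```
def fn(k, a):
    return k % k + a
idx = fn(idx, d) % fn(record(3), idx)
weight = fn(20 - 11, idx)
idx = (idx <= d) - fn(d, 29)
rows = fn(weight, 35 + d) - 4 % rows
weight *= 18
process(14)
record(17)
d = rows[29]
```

2

Transformed code:
idx = (idx % idx + d) % (record(3) % record(3) + idx)
weight = (20 - 11) % (20 - 11) + idx
idx = (idx <= d) - (d % d + 29)
rows = weight % weight + (35 + d) - 4 % rows
weight = weight * 18
process(14)
record(17)
d = rows[29]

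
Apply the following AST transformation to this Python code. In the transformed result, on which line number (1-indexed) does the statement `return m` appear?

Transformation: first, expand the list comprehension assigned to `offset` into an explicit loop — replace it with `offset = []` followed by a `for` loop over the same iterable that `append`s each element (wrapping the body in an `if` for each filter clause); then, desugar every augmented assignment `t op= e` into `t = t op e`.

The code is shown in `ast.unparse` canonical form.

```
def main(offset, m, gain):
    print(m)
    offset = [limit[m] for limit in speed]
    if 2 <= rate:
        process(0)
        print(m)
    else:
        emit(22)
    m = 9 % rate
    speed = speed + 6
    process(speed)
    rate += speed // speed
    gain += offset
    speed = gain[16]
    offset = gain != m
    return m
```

Transformed code:
def main(offset, m, gain):
    print(m)
    offset = []
    for limit in speed:
        offset.append(limit[m])
    if 2 <= rate:
        process(0)
        print(m)
    else:
        emit(22)
    m = 9 % rate
    speed = speed + 6
    process(speed)
    rate = rate + speed // speed
    gain = gain + offset
    speed = gain[16]
    offset = gain != m
    return m

18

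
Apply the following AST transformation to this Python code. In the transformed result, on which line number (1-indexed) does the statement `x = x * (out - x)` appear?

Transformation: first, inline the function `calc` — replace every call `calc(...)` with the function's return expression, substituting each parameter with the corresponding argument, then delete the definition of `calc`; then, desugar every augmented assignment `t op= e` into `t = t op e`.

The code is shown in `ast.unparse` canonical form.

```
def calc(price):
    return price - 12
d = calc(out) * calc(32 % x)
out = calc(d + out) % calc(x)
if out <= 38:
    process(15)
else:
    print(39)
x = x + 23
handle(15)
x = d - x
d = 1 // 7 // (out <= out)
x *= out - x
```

11

Transformed code:
d = (out - 12) * (32 % x - 12)
out = (d + out - 12) % (x - 12)
if out <= 38:
    process(15)
else:
    print(39)
x = x + 23
handle(15)
x = d - x
d = 1 // 7 // (out <= out)
x = x * (out - x)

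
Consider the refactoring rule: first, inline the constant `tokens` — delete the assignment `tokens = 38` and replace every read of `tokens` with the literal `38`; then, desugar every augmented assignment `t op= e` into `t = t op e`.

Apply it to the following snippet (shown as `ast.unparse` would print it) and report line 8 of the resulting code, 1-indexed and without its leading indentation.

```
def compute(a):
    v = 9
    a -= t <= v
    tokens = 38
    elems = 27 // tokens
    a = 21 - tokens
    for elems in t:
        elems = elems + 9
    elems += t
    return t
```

Transformed code:
def compute(a):
    v = 9
    a = a - (t <= v)
    elems = 27 // 38
    a = 21 - 38
    for elems in t:
        elems = elems + 9
    elems = elems + t
    return t

elems = elems + t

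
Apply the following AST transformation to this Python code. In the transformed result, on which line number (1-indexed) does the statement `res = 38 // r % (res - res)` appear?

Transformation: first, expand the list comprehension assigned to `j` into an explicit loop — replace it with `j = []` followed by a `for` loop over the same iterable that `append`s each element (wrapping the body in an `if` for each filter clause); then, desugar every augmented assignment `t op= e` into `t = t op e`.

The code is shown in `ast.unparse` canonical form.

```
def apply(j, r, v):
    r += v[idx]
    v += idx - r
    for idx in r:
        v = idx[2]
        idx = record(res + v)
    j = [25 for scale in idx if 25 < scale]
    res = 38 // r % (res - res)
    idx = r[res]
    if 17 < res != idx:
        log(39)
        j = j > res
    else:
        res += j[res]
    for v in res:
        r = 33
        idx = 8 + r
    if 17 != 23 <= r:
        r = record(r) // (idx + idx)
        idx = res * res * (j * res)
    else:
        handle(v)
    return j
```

11

Transformed code:
def apply(j, r, v):
    r = r + v[idx]
    v = v + (idx - r)
    for idx in r:
        v = idx[2]
        idx = record(res + v)
    j = []
    for scale in idx:
        if 25 < scale:
            j.append(25)
    res = 38 // r % (res - res)
    idx = r[res]
    if 17 < res != idx:
        log(39)
        j = j > res
    else:
        res = res + j[res]
    for v in res:
        r = 33
        idx = 8 + r
    if 17 != 23 <= r:
        r = record(r) // (idx + idx)
        idx = res * res * (j * res)
    else:
        handle(v)
    return j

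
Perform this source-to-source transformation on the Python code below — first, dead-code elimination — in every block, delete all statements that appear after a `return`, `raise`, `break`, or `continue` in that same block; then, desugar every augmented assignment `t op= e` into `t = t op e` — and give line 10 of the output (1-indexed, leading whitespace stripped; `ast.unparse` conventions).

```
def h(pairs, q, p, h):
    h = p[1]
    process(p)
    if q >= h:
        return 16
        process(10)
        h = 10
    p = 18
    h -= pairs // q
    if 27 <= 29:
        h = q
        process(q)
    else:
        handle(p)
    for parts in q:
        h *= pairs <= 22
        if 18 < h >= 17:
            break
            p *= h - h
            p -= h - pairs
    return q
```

Transformed code:
def h(pairs, q, p, h):
    h = p[1]
    process(p)
    if q >= h:
        return 16
    p = 18
    h = h - pairs // q
    if 27 <= 29:
        h = q
        process(q)
    else:
        handle(p)
    for parts in q:
        h = h * (pairs <= 22)
        if 18 < h >= 17:
            break
    return q

process(q)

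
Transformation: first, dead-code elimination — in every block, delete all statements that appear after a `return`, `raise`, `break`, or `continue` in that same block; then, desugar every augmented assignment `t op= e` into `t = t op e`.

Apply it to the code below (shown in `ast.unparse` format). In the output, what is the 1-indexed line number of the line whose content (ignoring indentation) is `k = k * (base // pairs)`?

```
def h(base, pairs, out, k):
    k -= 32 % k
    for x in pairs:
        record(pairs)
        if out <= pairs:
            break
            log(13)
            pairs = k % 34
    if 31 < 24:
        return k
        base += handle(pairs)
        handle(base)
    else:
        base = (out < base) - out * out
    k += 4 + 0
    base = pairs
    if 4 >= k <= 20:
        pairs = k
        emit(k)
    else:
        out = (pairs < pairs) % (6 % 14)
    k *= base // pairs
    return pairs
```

Transformed code:
def h(base, pairs, out, k):
    k = k - 32 % k
    for x in pairs:
        record(pairs)
        if out <= pairs:
            break
    if 31 < 24:
        return k
    else:
        base = (out < base) - out * out
    k = k + (4 + 0)
    base = pairs
    if 4 >= k <= 20:
        pairs = k
        emit(k)
    else:
        out = (pairs < pairs) % (6 % 14)
    k = k * (base // pairs)
    return pairs

18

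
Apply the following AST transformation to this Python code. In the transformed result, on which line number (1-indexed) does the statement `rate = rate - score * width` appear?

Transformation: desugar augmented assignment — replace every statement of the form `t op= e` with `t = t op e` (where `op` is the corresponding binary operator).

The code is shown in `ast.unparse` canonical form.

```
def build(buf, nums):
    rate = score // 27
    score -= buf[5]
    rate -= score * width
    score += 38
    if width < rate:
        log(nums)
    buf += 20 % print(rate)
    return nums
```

Transformed code:
def build(buf, nums):
    rate = score // 27
    score = score - buf[5]
    rate = rate - score * width
    score = score + 38
    if width < rate:
        log(nums)
    buf = buf + 20 % print(rate)
    return nums

4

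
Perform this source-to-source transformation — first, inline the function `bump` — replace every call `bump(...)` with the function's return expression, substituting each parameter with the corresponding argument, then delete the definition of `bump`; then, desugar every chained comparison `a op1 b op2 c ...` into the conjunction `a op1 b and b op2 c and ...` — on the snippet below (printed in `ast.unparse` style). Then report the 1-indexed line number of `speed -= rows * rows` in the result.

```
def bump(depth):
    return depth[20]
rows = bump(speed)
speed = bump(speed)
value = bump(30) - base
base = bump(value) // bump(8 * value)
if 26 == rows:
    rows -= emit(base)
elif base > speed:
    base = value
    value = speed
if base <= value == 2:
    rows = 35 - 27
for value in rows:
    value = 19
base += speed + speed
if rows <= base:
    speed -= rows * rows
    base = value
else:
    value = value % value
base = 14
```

16

Transformed code:
rows = speed[20]
speed = speed[20]
value = 30[20] - base
base = value[20] // (8 * value)[20]
if 26 == rows:
    rows -= emit(base)
elif base > speed:
    base = value
    value = speed
if base <= value and value == 2:
    rows = 35 - 27
for value in rows:
    value = 19
base += speed + speed
if rows <= base:
    speed -= rows * rows
    base = value
else:
    value = value % value
base = 14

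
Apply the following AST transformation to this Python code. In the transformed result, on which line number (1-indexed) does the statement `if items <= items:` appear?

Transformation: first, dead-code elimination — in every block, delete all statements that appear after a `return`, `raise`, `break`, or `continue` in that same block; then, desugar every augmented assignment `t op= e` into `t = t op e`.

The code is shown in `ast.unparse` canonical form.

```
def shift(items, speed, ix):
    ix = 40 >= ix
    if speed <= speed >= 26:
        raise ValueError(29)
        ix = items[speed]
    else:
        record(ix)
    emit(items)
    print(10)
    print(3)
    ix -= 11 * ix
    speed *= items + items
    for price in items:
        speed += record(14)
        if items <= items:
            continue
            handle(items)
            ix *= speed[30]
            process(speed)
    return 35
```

14

Transformed code:
def shift(items, speed, ix):
    ix = 40 >= ix
    if speed <= speed >= 26:
        raise ValueError(29)
    else:
        record(ix)
    emit(items)
    print(10)
    print(3)
    ix = ix - 11 * ix
    speed = speed * (items + items)
    for price in items:
        speed = speed + record(14)
        if items <= items:
            continue
    return 35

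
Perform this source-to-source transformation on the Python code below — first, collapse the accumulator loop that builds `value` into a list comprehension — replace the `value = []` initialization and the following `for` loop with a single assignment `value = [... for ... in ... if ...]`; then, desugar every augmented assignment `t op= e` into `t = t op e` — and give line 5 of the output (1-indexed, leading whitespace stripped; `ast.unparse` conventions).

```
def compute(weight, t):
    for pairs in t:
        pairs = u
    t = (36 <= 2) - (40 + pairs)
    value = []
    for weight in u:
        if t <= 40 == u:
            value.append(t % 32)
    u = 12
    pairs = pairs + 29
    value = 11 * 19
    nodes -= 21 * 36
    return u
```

Transformed code:
def compute(weight, t):
    for pairs in t:
        pairs = u
    t = (36 <= 2) - (40 + pairs)
    value = [t % 32 for weight in u if t <= 40 == u]
    u = 12
    pairs = pairs + 29
    value = 11 * 19
    nodes = nodes - 21 * 36
    return u

value = [t % 32 for weight in u if t <= 40 == u]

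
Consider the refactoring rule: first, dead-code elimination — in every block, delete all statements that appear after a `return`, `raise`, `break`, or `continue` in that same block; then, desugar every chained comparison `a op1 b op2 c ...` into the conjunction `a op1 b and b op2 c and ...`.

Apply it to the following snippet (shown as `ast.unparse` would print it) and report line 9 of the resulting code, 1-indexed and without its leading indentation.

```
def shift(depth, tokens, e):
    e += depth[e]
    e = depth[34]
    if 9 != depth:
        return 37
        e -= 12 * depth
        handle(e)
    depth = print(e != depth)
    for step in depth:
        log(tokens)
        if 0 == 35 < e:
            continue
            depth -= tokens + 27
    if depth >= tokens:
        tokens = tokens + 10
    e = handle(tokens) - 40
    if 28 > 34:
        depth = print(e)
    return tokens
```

if 0 == 35 and 35 < e:

Transformed code:
def shift(depth, tokens, e):
    e += depth[e]
    e = depth[34]
    if 9 != depth:
        return 37
    depth = print(e != depth)
    for step in depth:
        log(tokens)
        if 0 == 35 and 35 < e:
            continue
    if depth >= tokens:
        tokens = tokens + 10
    e = handle(tokens) - 40
    if 28 > 34:
        depth = print(e)
    return tokens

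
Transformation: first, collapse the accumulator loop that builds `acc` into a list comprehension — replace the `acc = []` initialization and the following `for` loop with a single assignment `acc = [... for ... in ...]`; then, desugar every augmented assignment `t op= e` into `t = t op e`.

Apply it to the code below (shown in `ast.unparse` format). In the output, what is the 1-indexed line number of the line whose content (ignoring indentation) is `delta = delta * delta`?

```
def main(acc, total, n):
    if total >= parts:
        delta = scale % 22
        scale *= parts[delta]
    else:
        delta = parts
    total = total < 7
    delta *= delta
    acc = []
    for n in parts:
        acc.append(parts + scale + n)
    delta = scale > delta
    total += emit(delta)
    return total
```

Transformed code:
def main(acc, total, n):
    if total >= parts:
        delta = scale % 22
        scale = scale * parts[delta]
    else:
        delta = parts
    total = total < 7
    delta = delta * delta
    acc = [parts + scale + n for n in parts]
    delta = scale > delta
    total = total + emit(delta)
    return total

8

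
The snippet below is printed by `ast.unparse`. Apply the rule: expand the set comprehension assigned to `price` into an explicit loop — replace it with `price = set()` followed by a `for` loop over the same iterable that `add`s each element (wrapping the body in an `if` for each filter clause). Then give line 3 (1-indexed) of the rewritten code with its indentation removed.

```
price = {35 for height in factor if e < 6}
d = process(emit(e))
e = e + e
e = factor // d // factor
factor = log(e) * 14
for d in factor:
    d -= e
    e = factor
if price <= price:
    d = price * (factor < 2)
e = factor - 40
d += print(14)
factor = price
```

Transformed code:
price = set()
for height in factor:
    if e < 6:
        price.add(35)
d = process(emit(e))
e = e + e
e = factor // d // factor
factor = log(e) * 14
for d in factor:
    d -= e
    e = factor
if price <= price:
    d = price * (factor < 2)
e = factor - 40
d += print(14)
factor = price

if e < 6:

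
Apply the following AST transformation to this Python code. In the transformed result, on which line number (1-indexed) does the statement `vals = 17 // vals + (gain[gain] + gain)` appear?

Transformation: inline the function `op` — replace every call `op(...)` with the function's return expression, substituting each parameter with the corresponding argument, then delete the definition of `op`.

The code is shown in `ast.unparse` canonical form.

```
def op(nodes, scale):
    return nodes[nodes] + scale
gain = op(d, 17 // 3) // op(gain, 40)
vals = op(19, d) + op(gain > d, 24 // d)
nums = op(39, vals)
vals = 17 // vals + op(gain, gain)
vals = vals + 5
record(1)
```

4

Transformed code:
gain = (d[d] + 17 // 3) // (gain[gain] + 40)
vals = 19[19] + d + ((gain > d)[gain > d] + 24 // d)
nums = 39[39] + vals
vals = 17 // vals + (gain[gain] + gain)
vals = vals + 5
record(1)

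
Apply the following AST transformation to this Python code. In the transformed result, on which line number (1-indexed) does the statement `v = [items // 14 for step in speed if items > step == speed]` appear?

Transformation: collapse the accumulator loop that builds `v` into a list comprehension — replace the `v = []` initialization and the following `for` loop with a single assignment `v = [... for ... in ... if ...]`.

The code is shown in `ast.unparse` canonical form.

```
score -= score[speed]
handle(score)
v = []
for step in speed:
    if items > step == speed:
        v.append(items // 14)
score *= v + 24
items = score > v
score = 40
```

Transformed code:
score -= score[speed]
handle(score)
v = [items // 14 for step in speed if items > step == speed]
score *= v + 24
items = score > v
score = 40

3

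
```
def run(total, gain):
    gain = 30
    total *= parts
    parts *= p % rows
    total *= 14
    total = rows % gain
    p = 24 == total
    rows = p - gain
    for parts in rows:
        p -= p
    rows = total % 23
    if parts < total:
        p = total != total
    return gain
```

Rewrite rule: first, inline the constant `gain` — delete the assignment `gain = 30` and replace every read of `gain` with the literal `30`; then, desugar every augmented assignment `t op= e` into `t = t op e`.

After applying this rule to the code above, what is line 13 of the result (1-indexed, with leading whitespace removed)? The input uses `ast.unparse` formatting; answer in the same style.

return 30

Transformed code:
def run(total, gain):
    total = total * parts
    parts = parts * (p % rows)
    total = total * 14
    total = rows % 30
    p = 24 == total
    rows = p - 30
    for parts in rows:
        p = p - p
    rows = total % 23
    if parts < total:
        p = total != total
    return 30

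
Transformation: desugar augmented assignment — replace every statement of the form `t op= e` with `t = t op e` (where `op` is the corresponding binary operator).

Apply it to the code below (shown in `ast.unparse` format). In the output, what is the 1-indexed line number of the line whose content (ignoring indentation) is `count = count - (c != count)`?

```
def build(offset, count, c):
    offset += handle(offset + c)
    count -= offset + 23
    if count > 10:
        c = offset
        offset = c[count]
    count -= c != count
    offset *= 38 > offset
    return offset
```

Transformed code:
def build(offset, count, c):
    offset = offset + handle(offset + c)
    count = count - (offset + 23)
    if count > 10:
        c = offset
        offset = c[count]
    count = count - (c != count)
    offset = offset * (38 > offset)
    return offset

7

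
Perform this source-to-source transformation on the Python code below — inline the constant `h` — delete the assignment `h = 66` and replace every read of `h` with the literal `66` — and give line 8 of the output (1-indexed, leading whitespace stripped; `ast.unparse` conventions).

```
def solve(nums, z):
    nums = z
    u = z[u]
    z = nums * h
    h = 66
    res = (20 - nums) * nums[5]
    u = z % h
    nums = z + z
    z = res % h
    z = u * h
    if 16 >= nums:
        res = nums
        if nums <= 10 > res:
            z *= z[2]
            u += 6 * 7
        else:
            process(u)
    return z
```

Transformed code:
def solve(nums, z):
    nums = z
    u = z[u]
    z = nums * 66
    res = (20 - nums) * nums[5]
    u = z % 66
    nums = z + z
    z = res % 66
    z = u * 66
    if 16 >= nums:
        res = nums
        if nums <= 10 > res:
            z *= z[2]
            u += 6 * 7
        else:
            process(u)
    return z

z = res % 66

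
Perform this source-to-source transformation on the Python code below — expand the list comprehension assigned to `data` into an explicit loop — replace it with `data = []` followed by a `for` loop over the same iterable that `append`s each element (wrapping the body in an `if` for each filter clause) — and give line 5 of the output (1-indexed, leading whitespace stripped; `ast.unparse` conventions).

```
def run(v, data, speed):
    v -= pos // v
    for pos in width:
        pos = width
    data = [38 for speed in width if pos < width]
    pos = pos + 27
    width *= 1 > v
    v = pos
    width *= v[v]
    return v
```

Transformed code:
def run(v, data, speed):
    v -= pos // v
    for pos in width:
        pos = width
    data = []
    for speed in width:
        if pos < width:
            data.append(38)
    pos = pos + 27
    width *= 1 > v
    v = pos
    width *= v[v]
    return v

data = []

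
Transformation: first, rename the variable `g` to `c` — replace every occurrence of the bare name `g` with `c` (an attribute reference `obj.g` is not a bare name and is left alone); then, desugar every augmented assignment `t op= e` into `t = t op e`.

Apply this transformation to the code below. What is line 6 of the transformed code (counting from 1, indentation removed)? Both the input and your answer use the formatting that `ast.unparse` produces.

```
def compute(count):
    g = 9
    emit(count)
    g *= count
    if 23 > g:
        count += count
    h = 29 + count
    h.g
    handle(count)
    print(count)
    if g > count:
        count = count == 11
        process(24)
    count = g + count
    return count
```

Transformed code:
def compute(count):
    c = 9
    emit(count)
    c = c * count
    if 23 > c:
        count = count + count
    h = 29 + count
    h.g
    handle(count)
    print(count)
    if c > count:
        count = count == 11
        process(24)
    count = c + count
    return count

count = count + count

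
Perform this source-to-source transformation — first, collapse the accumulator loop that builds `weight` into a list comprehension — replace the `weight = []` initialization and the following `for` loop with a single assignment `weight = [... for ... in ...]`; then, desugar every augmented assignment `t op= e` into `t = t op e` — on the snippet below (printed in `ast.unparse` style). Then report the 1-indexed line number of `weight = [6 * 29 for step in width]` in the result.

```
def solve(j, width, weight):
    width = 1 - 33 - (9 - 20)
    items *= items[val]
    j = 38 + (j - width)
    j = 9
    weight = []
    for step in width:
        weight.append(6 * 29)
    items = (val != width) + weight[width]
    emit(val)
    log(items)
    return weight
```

Transformed code:
def solve(j, width, weight):
    width = 1 - 33 - (9 - 20)
    items = items * items[val]
    j = 38 + (j - width)
    j = 9
    weight = [6 * 29 for step in width]
    items = (val != width) + weight[width]
    emit(val)
    log(items)
    return weight

6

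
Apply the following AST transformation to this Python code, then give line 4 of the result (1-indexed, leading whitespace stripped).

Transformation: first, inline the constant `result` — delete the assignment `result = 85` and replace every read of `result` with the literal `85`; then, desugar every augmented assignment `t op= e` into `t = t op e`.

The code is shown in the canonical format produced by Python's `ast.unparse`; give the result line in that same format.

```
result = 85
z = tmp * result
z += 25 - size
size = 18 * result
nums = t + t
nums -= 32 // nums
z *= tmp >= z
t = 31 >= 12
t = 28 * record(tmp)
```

nums = t + t

Transformed code:
z = tmp * 85
z = z + (25 - size)
size = 18 * 85
nums = t + t
nums = nums - 32 // nums
z = z * (tmp >= z)
t = 31 >= 12
t = 28 * record(tmp)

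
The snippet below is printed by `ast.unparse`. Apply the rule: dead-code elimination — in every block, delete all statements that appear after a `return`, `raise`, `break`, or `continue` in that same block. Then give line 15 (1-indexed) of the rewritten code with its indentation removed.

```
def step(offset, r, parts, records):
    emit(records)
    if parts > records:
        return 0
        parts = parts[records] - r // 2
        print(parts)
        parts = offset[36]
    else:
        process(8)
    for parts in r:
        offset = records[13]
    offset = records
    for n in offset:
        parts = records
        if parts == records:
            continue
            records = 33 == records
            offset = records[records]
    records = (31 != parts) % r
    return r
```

Transformed code:
def step(offset, r, parts, records):
    emit(records)
    if parts > records:
        return 0
    else:
        process(8)
    for parts in r:
        offset = records[13]
    offset = records
    for n in offset:
        parts = records
        if parts == records:
            continue
    records = (31 != parts) % r
    return r

return r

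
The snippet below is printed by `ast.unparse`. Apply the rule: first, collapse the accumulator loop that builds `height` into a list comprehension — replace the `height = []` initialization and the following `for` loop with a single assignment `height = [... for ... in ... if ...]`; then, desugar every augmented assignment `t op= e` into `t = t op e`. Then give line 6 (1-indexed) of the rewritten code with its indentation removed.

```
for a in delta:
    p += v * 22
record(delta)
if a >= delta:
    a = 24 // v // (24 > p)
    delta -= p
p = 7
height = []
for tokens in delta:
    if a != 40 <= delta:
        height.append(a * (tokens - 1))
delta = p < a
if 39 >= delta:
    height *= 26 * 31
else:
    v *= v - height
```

Transformed code:
for a in delta:
    p = p + v * 22
record(delta)
if a >= delta:
    a = 24 // v // (24 > p)
    delta = delta - p
p = 7
height = [a * (tokens - 1) for tokens in delta if a != 40 <= delta]
delta = p < a
if 39 >= delta:
    height = height * (26 * 31)
else:
    v = v * (v - height)

delta = delta - p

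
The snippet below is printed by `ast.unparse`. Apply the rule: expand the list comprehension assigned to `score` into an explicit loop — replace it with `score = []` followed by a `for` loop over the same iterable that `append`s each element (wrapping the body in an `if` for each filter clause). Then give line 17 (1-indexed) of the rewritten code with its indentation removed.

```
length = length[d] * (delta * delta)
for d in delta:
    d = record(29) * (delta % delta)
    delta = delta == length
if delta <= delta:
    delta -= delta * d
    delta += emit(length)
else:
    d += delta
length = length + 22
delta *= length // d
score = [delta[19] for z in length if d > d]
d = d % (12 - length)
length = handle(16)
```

Transformed code:
length = length[d] * (delta * delta)
for d in delta:
    d = record(29) * (delta % delta)
    delta = delta == length
if delta <= delta:
    delta -= delta * d
    delta += emit(length)
else:
    d += delta
length = length + 22
delta *= length // d
score = []
for z in length:
    if d > d:
        score.append(delta[19])
d = d % (12 - length)
length = handle(16)

length = handle(16)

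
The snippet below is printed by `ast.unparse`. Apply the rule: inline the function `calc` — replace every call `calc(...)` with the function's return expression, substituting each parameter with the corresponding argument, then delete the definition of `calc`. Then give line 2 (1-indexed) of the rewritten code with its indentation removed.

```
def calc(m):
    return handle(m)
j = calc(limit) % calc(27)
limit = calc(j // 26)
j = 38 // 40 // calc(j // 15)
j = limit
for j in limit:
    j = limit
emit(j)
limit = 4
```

limit = handle(j // 26)

Transformed code:
j = handle(limit) % handle(27)
limit = handle(j // 26)
j = 38 // 40 // handle(j // 15)
j = limit
for j in limit:
    j = limit
emit(j)
limit = 4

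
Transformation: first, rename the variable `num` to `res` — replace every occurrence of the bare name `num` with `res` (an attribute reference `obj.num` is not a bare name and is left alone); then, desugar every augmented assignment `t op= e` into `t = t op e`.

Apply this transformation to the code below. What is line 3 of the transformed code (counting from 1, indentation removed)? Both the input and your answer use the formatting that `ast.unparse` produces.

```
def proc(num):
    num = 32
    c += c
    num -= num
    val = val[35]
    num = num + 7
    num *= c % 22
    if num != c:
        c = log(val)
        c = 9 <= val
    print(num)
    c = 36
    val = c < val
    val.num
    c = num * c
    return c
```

c = c + c

Transformed code:
def proc(res):
    res = 32
    c = c + c
    res = res - res
    val = val[35]
    res = res + 7
    res = res * (c % 22)
    if res != c:
        c = log(val)
        c = 9 <= val
    print(res)
    c = 36
    val = c < val
    val.num
    c = res * c
    return c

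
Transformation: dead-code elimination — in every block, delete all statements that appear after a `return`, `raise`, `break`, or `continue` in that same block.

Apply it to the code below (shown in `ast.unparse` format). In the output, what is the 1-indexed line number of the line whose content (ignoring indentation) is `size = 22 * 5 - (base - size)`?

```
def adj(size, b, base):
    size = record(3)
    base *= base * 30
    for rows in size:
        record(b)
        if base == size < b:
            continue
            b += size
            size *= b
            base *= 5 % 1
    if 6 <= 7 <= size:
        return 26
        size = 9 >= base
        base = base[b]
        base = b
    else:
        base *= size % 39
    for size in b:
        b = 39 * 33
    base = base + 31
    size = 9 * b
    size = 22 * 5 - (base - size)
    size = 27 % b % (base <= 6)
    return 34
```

16

Transformed code:
def adj(size, b, base):
    size = record(3)
    base *= base * 30
    for rows in size:
        record(b)
        if base == size < b:
            continue
    if 6 <= 7 <= size:
        return 26
    else:
        base *= size % 39
    for size in b:
        b = 39 * 33
    base = base + 31
    size = 9 * b
    size = 22 * 5 - (base - size)
    size = 27 % b % (base <= 6)
    return 34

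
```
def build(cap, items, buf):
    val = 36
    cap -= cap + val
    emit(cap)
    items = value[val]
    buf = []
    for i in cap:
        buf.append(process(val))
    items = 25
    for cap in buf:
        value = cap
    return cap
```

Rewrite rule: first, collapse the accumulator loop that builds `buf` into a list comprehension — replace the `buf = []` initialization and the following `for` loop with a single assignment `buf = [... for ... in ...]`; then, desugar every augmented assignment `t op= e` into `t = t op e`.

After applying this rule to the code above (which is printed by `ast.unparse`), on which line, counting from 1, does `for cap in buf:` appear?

8

Transformed code:
def build(cap, items, buf):
    val = 36
    cap = cap - (cap + val)
    emit(cap)
    items = value[val]
    buf = [process(val) for i in cap]
    items = 25
    for cap in buf:
        value = cap
    return cap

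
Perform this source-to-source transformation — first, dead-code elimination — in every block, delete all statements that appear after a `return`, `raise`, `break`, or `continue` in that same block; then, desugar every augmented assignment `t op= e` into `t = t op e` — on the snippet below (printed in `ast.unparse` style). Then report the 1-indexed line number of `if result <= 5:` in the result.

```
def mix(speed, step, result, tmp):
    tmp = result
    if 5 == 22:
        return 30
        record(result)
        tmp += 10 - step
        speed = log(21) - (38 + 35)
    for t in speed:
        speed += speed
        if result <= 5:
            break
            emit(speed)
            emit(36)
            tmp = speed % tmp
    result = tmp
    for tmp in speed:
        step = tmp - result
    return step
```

Transformed code:
def mix(speed, step, result, tmp):
    tmp = result
    if 5 == 22:
        return 30
    for t in speed:
        speed = speed + speed
        if result <= 5:
            break
    result = tmp
    for tmp in speed:
        step = tmp - result
    return step

7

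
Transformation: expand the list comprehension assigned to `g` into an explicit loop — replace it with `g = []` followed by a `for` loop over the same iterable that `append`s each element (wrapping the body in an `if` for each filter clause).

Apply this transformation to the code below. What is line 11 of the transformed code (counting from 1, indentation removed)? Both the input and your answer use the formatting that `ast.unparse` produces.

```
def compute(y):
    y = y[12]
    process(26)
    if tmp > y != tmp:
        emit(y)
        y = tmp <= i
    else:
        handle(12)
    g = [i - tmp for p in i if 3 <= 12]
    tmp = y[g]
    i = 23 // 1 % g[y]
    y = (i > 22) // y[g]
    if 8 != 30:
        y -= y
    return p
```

if 3 <= 12:

Transformed code:
def compute(y):
    y = y[12]
    process(26)
    if tmp > y != tmp:
        emit(y)
        y = tmp <= i
    else:
        handle(12)
    g = []
    for p in i:
        if 3 <= 12:
            g.append(i - tmp)
    tmp = y[g]
    i = 23 // 1 % g[y]
    y = (i > 22) // y[g]
    if 8 != 30:
        y -= y
    return p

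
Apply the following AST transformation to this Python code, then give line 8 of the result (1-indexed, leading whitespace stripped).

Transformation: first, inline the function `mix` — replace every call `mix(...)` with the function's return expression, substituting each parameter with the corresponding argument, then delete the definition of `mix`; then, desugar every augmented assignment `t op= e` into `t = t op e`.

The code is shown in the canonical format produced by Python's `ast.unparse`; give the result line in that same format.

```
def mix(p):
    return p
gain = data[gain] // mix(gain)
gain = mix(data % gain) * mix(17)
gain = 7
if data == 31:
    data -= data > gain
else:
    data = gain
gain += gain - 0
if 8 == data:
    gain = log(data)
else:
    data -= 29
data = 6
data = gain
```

gain = gain + (gain - 0)

Transformed code:
gain = data[gain] // gain
gain = data % gain * 17
gain = 7
if data == 31:
    data = data - (data > gain)
else:
    data = gain
gain = gain + (gain - 0)
if 8 == data:
    gain = log(data)
else:
    data = data - 29
data = 6
data = gain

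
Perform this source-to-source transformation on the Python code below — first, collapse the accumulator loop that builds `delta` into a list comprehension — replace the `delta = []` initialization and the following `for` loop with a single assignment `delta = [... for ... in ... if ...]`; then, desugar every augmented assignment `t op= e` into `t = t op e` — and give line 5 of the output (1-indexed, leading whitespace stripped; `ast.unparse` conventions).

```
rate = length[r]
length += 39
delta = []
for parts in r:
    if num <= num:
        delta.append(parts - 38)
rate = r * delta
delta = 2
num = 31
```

Transformed code:
rate = length[r]
length = length + 39
delta = [parts - 38 for parts in r if num <= num]
rate = r * delta
delta = 2
num = 31

delta = 2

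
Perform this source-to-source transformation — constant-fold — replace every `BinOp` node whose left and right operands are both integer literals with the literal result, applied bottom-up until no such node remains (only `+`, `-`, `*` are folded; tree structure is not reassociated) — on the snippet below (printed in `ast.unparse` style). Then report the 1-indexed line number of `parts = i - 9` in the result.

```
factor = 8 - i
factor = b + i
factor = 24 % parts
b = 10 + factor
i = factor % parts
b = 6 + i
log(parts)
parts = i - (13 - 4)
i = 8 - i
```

8

Transformed code:
factor = 8 - i
factor = b + i
factor = 24 % parts
b = 10 + factor
i = factor % parts
b = 6 + i
log(parts)
parts = i - 9
i = 8 - i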